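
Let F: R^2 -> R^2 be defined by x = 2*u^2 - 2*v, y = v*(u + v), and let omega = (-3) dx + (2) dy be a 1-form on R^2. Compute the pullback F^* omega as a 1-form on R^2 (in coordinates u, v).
F^* omega = (-12*u + 2*v) du + (2*u + 4*v + 6) dv

Using F^*(f dg) = (f ∘ F) d(g ∘ F), substitute each coordinate x_i by F_i(u, v) in f_i, and replace dx_i by d F_i = (∂F_i/∂u) du + (∂F_i/∂v) dv.
  For the x component: f_1(F) = -3; d F_1 = (4*u) du + (-2) dv
  For the y component: f_2(F) = 2; d F_2 = (v) du + (u + 2*v) dv
Combining and collecting du, dv coefficients:
  coeff of du: -12*u + 2*v
  coeff of dv: 2*u + 4*v + 6
F^* omega = (-12*u + 2*v) du + (2*u + 4*v + 6) dv.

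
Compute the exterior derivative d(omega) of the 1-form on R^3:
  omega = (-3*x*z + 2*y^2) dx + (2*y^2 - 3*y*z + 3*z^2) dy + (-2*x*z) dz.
d(omega) = (-4*y) dx ∧ dy + (3*x - 2*z) dx ∧ dz + (3*y - 6*z) dy ∧ dz

For a 1-form omega = sum_i f_i dx_i, the exterior derivative is
  d(omega) = sum_{i < j} (∂f_j/∂x_i - ∂f_i/∂x_j) dx_i ∧ dx_j.
  coefficient of dx ∧ dy: ∂f_2/∂x - ∂f_1/∂y = ∂(2*y^2 - 3*y*z + 3*z^2)/∂x - ∂(-3*x*z + 2*y^2)/∂y = -4*y
  coefficient of dx ∧ dz: ∂f_3/∂x - ∂f_1/∂z = ∂(-2*x*z)/∂x - ∂(-3*x*z + 2*y^2)/∂z = 3*x - 2*z
  coefficient of dy ∧ dz: ∂f_3/∂y - ∂f_2/∂z = ∂(-2*x*z)/∂y - ∂(2*y^2 - 3*y*z + 3*z^2)/∂z = 3*y - 6*z
Assembling: d(omega) = (-4*y) dx ∧ dy + (3*x - 2*z) dx ∧ dz + (3*y - 6*z) dy ∧ dz.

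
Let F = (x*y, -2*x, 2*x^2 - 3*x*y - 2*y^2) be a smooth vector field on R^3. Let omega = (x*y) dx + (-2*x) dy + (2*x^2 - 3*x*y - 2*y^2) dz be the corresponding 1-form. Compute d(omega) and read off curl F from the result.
d(omega) = (-3*x - 4*y) dy ∧ dz + (-4*x + 3*y) dz ∧ dx + (-x - 2) dx ∧ dy; curl F = (-3*x - 4*y, -4*x + 3*y, -x - 2)

d omega = sum_{i<j} (∂f_j/∂x_i - ∂f_i/∂x_j) dx_i ∧ dx_j. Under the identification (dy ∧ dz, dz ∧ dx, dx ∧ dy) ↔ (e_x, e_y, e_z), the coefficients are exactly the components of curl F. Compute:
  ∂R/∂y - ∂Q/∂z = (-3*x - 4*y) - (0) = -3*x - 4*y
  ∂P/∂z - ∂R/∂x = (0) - (4*x - 3*y) = -4*x + 3*y
  ∂Q/∂x - ∂P/∂y = (-2) - (x) = -x - 2.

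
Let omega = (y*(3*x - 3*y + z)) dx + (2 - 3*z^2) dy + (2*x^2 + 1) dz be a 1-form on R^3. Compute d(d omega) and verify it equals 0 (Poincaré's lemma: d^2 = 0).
d(d omega) = 0

Step 1: d omega = sum_{i<j} (∂f_j/∂x_i - ∂f_i/∂x_j) dx_i ∧ dx_j:
  coeff of dx ∧ dy: -3*x + 6*y - z
  coeff of dx ∧ dz: 4*x - y
  coeff of dy ∧ dz: 6*z
Step 2: Apply d again to each 2-form coefficient. The only possible 3-form in R^3 is dx ∧ dy ∧ dz, with coefficient
  ∂(coeff of dy∧dz)/∂x - ∂(coeff of dx∧dz)/∂y + ∂(coeff of dx∧dy)/∂z
  = ∂/∂x (6*z) - ∂/∂y (4*x - y) + ∂/∂z (-3*x + 6*y - z).
Each of these terms simplifies to sums of mixed partials that cancel in pairs. The result is 0 (by equality of mixed partials for smooth functions — Schwarz / Clairaut).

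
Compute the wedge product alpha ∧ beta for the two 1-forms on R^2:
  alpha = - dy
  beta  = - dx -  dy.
alpha ∧ beta = (-1) dx ∧ dy

Distribute the wedge, using dx_i ∧ dx_j = -dx_j ∧ dx_i and dx_i ∧ dx_i = 0. For each pair (i, j) with i < j, the coefficient of dx_i ∧ dx_j in alpha ∧ beta is (alpha_i * beta_j - alpha_j * beta_i). Collecting: alpha ∧ beta = (-1) dx ∧ dy.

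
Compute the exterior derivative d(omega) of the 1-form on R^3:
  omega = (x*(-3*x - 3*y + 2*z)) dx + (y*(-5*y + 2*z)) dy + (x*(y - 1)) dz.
d(omega) = (3*x) dx ∧ dy + (-2*x + y - 1) dx ∧ dz + (x - 2*y) dy ∧ dz

For a 1-form omega = sum_i f_i dx_i, the exterior derivative is
  d(omega) = sum_{i < j} (∂f_j/∂x_i - ∂f_i/∂x_j) dx_i ∧ dx_j.
  coefficient of dx ∧ dy: ∂f_2/∂x - ∂f_1/∂y = ∂(y*(-5*y + 2*z))/∂x - ∂(x*(-3*x - 3*y + 2*z))/∂y = 3*x
  coefficient of dx ∧ dz: ∂f_3/∂x - ∂f_1/∂z = ∂(x*(y - 1))/∂x - ∂(x*(-3*x - 3*y + 2*z))/∂z = -2*x + y - 1
  coefficient of dy ∧ dz: ∂f_3/∂y - ∂f_2/∂z = ∂(x*(y - 1))/∂y - ∂(y*(-5*y + 2*z))/∂z = x - 2*y
Assembling: d(omega) = (3*x) dx ∧ dy + (-2*x + y - 1) dx ∧ dz + (x - 2*y) dy ∧ dz.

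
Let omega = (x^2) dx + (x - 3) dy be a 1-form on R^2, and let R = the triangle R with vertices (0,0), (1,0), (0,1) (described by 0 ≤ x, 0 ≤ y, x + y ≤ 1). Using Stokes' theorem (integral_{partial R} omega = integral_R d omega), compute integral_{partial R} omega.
integral_(partial R) omega = 1/2

Stokes: integral_partial_R omega = integral_R d omega with d omega = (∂Q/∂x - ∂P/∂y) dx ∧ dy.
  ∂Q/∂x = 1
  ∂P/∂y = 0
  integrand = ∂Q/∂x - ∂P/∂y = 1.
Integrating over R: integral_0^1 integral_0^{1-x} (1) dy dx = 1/2.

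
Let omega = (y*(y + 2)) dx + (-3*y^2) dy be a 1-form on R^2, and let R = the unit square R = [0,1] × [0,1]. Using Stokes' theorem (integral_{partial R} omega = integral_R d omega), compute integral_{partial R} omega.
integral_(partial R) omega = -3

Stokes: integral_partial_R omega = integral_R d omega with d omega = (∂Q/∂x - ∂P/∂y) dx ∧ dy.
  ∂Q/∂x = 0
  ∂P/∂y = 2*y + 2
  integrand = ∂Q/∂x - ∂P/∂y = -2*y - 2.
Integrating over R: integral_0^1 integral_0^1 (-2*y - 2) dx dy = -3.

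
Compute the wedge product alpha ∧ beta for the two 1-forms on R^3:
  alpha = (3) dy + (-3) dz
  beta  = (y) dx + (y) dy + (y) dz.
alpha ∧ beta = (-3*y) dx ∧ dy + (6*y) dy ∧ dz + (3*y) dx ∧ dz

Distribute the wedge, using dx_i ∧ dx_j = -dx_j ∧ dx_i and dx_i ∧ dx_i = 0. For each pair (i, j) with i < j, the coefficient of dx_i ∧ dx_j in alpha ∧ beta is (alpha_i * beta_j - alpha_j * beta_i). Collecting: alpha ∧ beta = (-3*y) dx ∧ dy + (6*y) dy ∧ dz + (3*y) dx ∧ dz.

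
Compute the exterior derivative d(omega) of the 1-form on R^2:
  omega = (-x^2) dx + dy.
d(omega) = 0

For a 1-form omega = sum_i f_i dx_i, the exterior derivative is
  d(omega) = sum_{i < j} (∂f_j/∂x_i - ∂f_i/∂x_j) dx_i ∧ dx_j.

Assembling: d(omega) = 0.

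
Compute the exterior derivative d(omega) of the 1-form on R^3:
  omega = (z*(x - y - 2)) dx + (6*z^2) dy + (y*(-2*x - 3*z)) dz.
d(omega) = (z) dx ∧ dy + (-x - y + 2) dx ∧ dz + (-2*x - 15*z) dy ∧ dz

For a 1-form omega = sum_i f_i dx_i, the exterior derivative is
  d(omega) = sum_{i < j} (∂f_j/∂x_i - ∂f_i/∂x_j) dx_i ∧ dx_j.
  coefficient of dx ∧ dy: ∂f_2/∂x - ∂f_1/∂y = ∂(6*z^2)/∂x - ∂(z*(x - y - 2))/∂y = z
  coefficient of dx ∧ dz: ∂f_3/∂x - ∂f_1/∂z = ∂(y*(-2*x - 3*z))/∂x - ∂(z*(x - y - 2))/∂z = -x - y + 2
  coefficient of dy ∧ dz: ∂f_3/∂y - ∂f_2/∂z = ∂(y*(-2*x - 3*z))/∂y - ∂(6*z^2)/∂z = -2*x - 15*z
Assembling: d(omega) = (z) dx ∧ dy + (-x - y + 2) dx ∧ dz + (-2*x - 15*z) dy ∧ dz.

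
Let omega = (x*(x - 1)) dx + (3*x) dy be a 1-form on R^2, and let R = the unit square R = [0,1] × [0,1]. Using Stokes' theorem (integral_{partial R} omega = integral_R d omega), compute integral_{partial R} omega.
integral_(partial R) omega = 3

Stokes: integral_partial_R omega = integral_R d omega with d omega = (∂Q/∂x - ∂P/∂y) dx ∧ dy.
  ∂Q/∂x = 3
  ∂P/∂y = 0
  integrand = ∂Q/∂x - ∂P/∂y = 3.
Integrating over R: integral_0^1 integral_0^1 (3) dx dy = 3.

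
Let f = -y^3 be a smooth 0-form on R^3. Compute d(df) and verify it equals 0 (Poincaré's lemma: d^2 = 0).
d(df) = 0

Step 1: df = sum_i (∂f/∂x_i) dx_i = (0) dx + (-3*y^2) dy + (0) dz.
Step 2: Apply d again. Using the 1-form formula, the coefficient of dx ∧ dy in d(df) is ∂^2 f/∂x ∂y - ∂^2 f/∂y ∂x = (0) - (0) = 0 (equality of mixed partials for smooth f).
Similarly for dx ∧ dz and dy ∧ dz — all coefficients vanish. So d(df) = 0.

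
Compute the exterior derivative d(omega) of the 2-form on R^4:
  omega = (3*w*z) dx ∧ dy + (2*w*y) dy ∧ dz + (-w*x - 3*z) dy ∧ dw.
d(omega) = (3*w) dx ∧ dy ∧ dz + (-w + 3*z) dx ∧ dy ∧ dw + (2*y + 3) dy ∧ dz ∧ dw

For a 2-form omega = sum_{i<j} g_{ij} dx_i ∧ dx_j, the exterior derivative is
  d(omega) = sum_{i<j} d(g_{ij}) ∧ dx_i ∧ dx_j = sum_{i<j, k} (∂g_{ij}/∂x_k) dx_k ∧ dx_i ∧ dx_j.
Expand each term, using dx_k ∧ dx_i ∧ dx_j = sgn(permutation) dx_{(a)} ∧ dx_{(b)} ∧ dx_{(c)} with (a < b < c) sorted:
  d(3*w*z) includes (∂/∂z)(3*w*z) dz = (3*w) dz, which multiplied by dx ∧ dy gives (3*w) dx ∧ dy ∧ dz
  d(3*w*z) includes (∂/∂w)(3*w*z) dw = (3*z) dw, which multiplied by dx ∧ dy gives (3*z) dx ∧ dy ∧ dw
  d(2*w*y) includes (∂/∂w)(2*w*y) dw = (2*y) dw, which multiplied by dy ∧ dz gives (2*y) dy ∧ dz ∧ dw
  d(-w*x - 3*z) includes (∂/∂x)(-w*x - 3*z) dx = (-w) dx, which multiplied by dy ∧ dw gives (-w) dx ∧ dy ∧ dw
  d(-w*x - 3*z) includes (∂/∂z)(-w*x - 3*z) dz = (-3) dz, which multiplied by dy ∧ dw gives (3) dy ∧ dz ∧ dw
Collecting like 3-forms: d(omega) = (3*w) dx ∧ dy ∧ dz + (-w + 3*z) dx ∧ dy ∧ dw + (2*y + 3) dy ∧ dz ∧ dw.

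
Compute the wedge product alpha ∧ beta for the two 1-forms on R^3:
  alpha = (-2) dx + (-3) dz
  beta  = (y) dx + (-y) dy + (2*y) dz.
alpha ∧ beta = (2*y) dx ∧ dy + (-y) dx ∧ dz + (-3*y) dy ∧ dz

Distribute the wedge, using dx_i ∧ dx_j = -dx_j ∧ dx_i and dx_i ∧ dx_i = 0. For each pair (i, j) with i < j, the coefficient of dx_i ∧ dx_j in alpha ∧ beta is (alpha_i * beta_j - alpha_j * beta_i). Collecting: alpha ∧ beta = (2*y) dx ∧ dy + (-y) dx ∧ dz + (-3*y) dy ∧ dz.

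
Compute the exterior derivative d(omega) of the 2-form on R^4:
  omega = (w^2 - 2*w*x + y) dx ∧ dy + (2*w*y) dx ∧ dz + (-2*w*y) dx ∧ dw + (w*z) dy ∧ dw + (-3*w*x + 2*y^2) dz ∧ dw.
d(omega) = (4*w - 2*x) dx ∧ dy ∧ dw + (-2*w) dx ∧ dy ∧ dz + (-3*w + 2*y) dx ∧ dz ∧ dw + (-w + 4*y) dy ∧ dz ∧ dw

For a 2-form omega = sum_{i<j} g_{ij} dx_i ∧ dx_j, the exterior derivative is
  d(omega) = sum_{i<j} d(g_{ij}) ∧ dx_i ∧ dx_j = sum_{i<j, k} (∂g_{ij}/∂x_k) dx_k ∧ dx_i ∧ dx_j.
Expand each term, using dx_k ∧ dx_i ∧ dx_j = sgn(permutation) dx_{(a)} ∧ dx_{(b)} ∧ dx_{(c)} with (a < b < c) sorted:
  d(w^2 - 2*w*x + y) includes (∂/∂w)(w^2 - 2*w*x + y) dw = (2*w - 2*x) dw, which multiplied by dx ∧ dy gives (2*w - 2*x) dx ∧ dy ∧ dw
  d(2*w*y) includes (∂/∂y)(2*w*y) dy = (2*w) dy, which multiplied by dx ∧ dz gives (-2*w) dx ∧ dy ∧ dz
  d(2*w*y) includes (∂/∂w)(2*w*y) dw = (2*y) dw, which multiplied by dx ∧ dz gives (2*y) dx ∧ dz ∧ dw
  d(-2*w*y) includes (∂/∂y)(-2*w*y) dy = (-2*w) dy, which multiplied by dx ∧ dw gives (2*w) dx ∧ dy ∧ dw
  d(w*z) includes (∂/∂z)(w*z) dz = (w) dz, which multiplied by dy ∧ dw gives (-w) dy ∧ dz ∧ dw
  d(-3*w*x + 2*y^2) includes (∂/∂x)(-3*w*x + 2*y^2) dx = (-3*w) dx, which multiplied by dz ∧ dw gives (-3*w) dx ∧ dz ∧ dw
  d(-3*w*x + 2*y^2) includes (∂/∂y)(-3*w*x + 2*y^2) dy = (4*y) dy, which multiplied by dz ∧ dw gives (4*y) dy ∧ dz ∧ dw
Collecting like 3-forms: d(omega) = (4*w - 2*x) dx ∧ dy ∧ dw + (-2*w) dx ∧ dy ∧ dz + (-3*w + 2*y) dx ∧ dz ∧ dw + (-w + 4*y) dy ∧ dz ∧ dw.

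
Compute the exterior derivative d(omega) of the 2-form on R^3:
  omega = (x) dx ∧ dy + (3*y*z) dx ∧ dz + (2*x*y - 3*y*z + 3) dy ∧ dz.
d(omega) = (2*y - 3*z) dx ∧ dy ∧ dz

For a 2-form omega = sum_{i<j} g_{ij} dx_i ∧ dx_j, the exterior derivative is
  d(omega) = sum_{i<j} d(g_{ij}) ∧ dx_i ∧ dx_j = sum_{i<j, k} (∂g_{ij}/∂x_k) dx_k ∧ dx_i ∧ dx_j.
Expand each term, using dx_k ∧ dx_i ∧ dx_j = sgn(permutation) dx_{(a)} ∧ dx_{(b)} ∧ dx_{(c)} with (a < b < c) sorted:
  d(3*y*z) includes (∂/∂y)(3*y*z) dy = (3*z) dy, which multiplied by dx ∧ dz gives (-3*z) dx ∧ dy ∧ dz
  d(2*x*y - 3*y*z + 3) includes (∂/∂x)(2*x*y - 3*y*z + 3) dx = (2*y) dx, which multiplied by dy ∧ dz gives (2*y) dx ∧ dy ∧ dz
Collecting like 3-forms: d(omega) = (2*y - 3*z) dx ∧ dy ∧ dz.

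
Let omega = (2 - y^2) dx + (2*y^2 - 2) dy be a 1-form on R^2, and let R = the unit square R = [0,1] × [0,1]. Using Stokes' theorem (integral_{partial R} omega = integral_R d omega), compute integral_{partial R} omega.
integral_(partial R) omega = 1

Stokes: integral_partial_R omega = integral_R d omega with d omega = (∂Q/∂x - ∂P/∂y) dx ∧ dy.
  ∂Q/∂x = 0
  ∂P/∂y = -2*y
  integrand = ∂Q/∂x - ∂P/∂y = 2*y.
Integrating over R: integral_0^1 integral_0^1 (2*y) dx dy = 1.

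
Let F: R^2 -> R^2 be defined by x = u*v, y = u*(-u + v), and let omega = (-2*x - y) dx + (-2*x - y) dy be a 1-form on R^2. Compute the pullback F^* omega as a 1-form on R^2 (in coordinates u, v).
F^* omega = (2*u*(-u^2 + 4*u*v - 3*v^2)) du + (2*u^2*(u - 3*v)) dv

Using F^*(f dg) = (f ∘ F) d(g ∘ F), substitute each coordinate x_i by F_i(u, v) in f_i, and replace dx_i by d F_i = (∂F_i/∂u) du + (∂F_i/∂v) dv.
  For the x component: f_1(F) = u*(u - 3*v); d F_1 = (v) du + (u) dv
  For the y component: f_2(F) = u*(u - 3*v); d F_2 = (-2*u + v) du + (u) dv
Combining and collecting du, dv coefficients:
  coeff of du: 2*u*(-u^2 + 4*u*v - 3*v^2)
  coeff of dv: 2*u^2*(u - 3*v)
F^* omega = (2*u*(-u^2 + 4*u*v - 3*v^2)) du + (2*u^2*(u - 3*v)) dv.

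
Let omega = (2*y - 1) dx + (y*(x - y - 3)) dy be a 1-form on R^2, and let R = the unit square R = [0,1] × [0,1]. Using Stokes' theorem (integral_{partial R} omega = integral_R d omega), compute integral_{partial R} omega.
integral_(partial R) omega = -3/2

Stokes: integral_partial_R omega = integral_R d omega with d omega = (∂Q/∂x - ∂P/∂y) dx ∧ dy.
  ∂Q/∂x = y
  ∂P/∂y = 2
  integrand = ∂Q/∂x - ∂P/∂y = y - 2.
Integrating over R: integral_0^1 integral_0^1 (y - 2) dx dy = -3/2.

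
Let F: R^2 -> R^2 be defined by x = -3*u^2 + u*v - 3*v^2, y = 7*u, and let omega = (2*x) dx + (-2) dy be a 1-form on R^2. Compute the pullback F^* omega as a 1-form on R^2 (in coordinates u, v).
F^* omega = (36*u^3 - 18*u^2*v + 38*u*v^2 - 6*v^3 - 14) du + (-6*u^3 + 38*u^2*v - 18*u*v^2 + 36*v^3) dv

Using F^*(f dg) = (f ∘ F) d(g ∘ F), substitute each coordinate x_i by F_i(u, v) in f_i, and replace dx_i by d F_i = (∂F_i/∂u) du + (∂F_i/∂v) dv.
  For the x component: f_1(F) = -6*u^2 + 2*u*v - 6*v^2; d F_1 = (-6*u + v) du + (u - 6*v) dv
  For the y component: f_2(F) = -2; d F_2 = (7) du + (0) dv
Combining and collecting du, dv coefficients:
  coeff of du: 36*u^3 - 18*u^2*v + 38*u*v^2 - 6*v^3 - 14
  coeff of dv: -6*u^3 + 38*u^2*v - 18*u*v^2 + 36*v^3
F^* omega = (36*u^3 - 18*u^2*v + 38*u*v^2 - 6*v^3 - 14) du + (-6*u^3 + 38*u^2*v - 18*u*v^2 + 36*v^3) dv.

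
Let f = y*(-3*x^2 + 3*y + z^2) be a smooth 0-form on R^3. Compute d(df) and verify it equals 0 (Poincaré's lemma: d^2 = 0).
d(df) = 0

Step 1: df = sum_i (∂f/∂x_i) dx_i = (-6*x*y) dx + (-3*x^2 + 6*y + z^2) dy + (2*y*z) dz.
Step 2: Apply d again. Using the 1-form formula, the coefficient of dx ∧ dy in d(df) is ∂^2 f/∂x ∂y - ∂^2 f/∂y ∂x = (-6*x) - (-6*x) = 0 (equality of mixed partials for smooth f).
Similarly for dx ∧ dz and dy ∧ dz — all coefficients vanish. So d(df) = 0.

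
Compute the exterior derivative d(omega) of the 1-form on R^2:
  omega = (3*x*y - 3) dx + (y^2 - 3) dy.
d(omega) = (-3*x) dx ∧ dy

For a 1-form omega = sum_i f_i dx_i, the exterior derivative is
  d(omega) = sum_{i < j} (∂f_j/∂x_i - ∂f_i/∂x_j) dx_i ∧ dx_j.
  coefficient of dx ∧ dy: ∂f_2/∂x - ∂f_1/∂y = ∂(y^2 - 3)/∂x - ∂(3*x*y - 3)/∂y = -3*x
Assembling: d(omega) = (-3*x) dx ∧ dy.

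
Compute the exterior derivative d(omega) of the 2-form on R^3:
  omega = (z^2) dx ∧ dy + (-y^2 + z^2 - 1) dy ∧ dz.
d(omega) = (2*z) dx ∧ dy ∧ dz

For a 2-form omega = sum_{i<j} g_{ij} dx_i ∧ dx_j, the exterior derivative is
  d(omega) = sum_{i<j} d(g_{ij}) ∧ dx_i ∧ dx_j = sum_{i<j, k} (∂g_{ij}/∂x_k) dx_k ∧ dx_i ∧ dx_j.
Expand each term, using dx_k ∧ dx_i ∧ dx_j = sgn(permutation) dx_{(a)} ∧ dx_{(b)} ∧ dx_{(c)} with (a < b < c) sorted:
  d(z^2) includes (∂/∂z)(z^2) dz = (2*z) dz, which multiplied by dx ∧ dy gives (2*z) dx ∧ dy ∧ dz
Collecting like 3-forms: d(omega) = (2*z) dx ∧ dy ∧ dz.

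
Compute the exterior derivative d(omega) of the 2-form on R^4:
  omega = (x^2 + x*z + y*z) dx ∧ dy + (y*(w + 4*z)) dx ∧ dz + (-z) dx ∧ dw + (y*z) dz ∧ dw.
d(omega) = (-w + x + y - 4*z) dx ∧ dy ∧ dz + (y + 1) dx ∧ dz ∧ dw + (z) dy ∧ dz ∧ dw

For a 2-form omega = sum_{i<j} g_{ij} dx_i ∧ dx_j, the exterior derivative is
  d(omega) = sum_{i<j} d(g_{ij}) ∧ dx_i ∧ dx_j = sum_{i<j, k} (∂g_{ij}/∂x_k) dx_k ∧ dx_i ∧ dx_j.
Expand each term, using dx_k ∧ dx_i ∧ dx_j = sgn(permutation) dx_{(a)} ∧ dx_{(b)} ∧ dx_{(c)} with (a < b < c) sorted:
  d(x^2 + x*z + y*z) includes (∂/∂z)(x^2 + x*z + y*z) dz = (x + y) dz, which multiplied by dx ∧ dy gives (x + y) dx ∧ dy ∧ dz
  d(y*(w + 4*z)) includes (∂/∂y)(y*(w + 4*z)) dy = (w + 4*z) dy, which multiplied by dx ∧ dz gives (-w - 4*z) dx ∧ dy ∧ dz
  d(y*(w + 4*z)) includes (∂/∂w)(y*(w + 4*z)) dw = (y) dw, which multiplied by dx ∧ dz gives (y) dx ∧ dz ∧ dw
  d(-z) includes (∂/∂z)(-z) dz = (-1) dz, which multiplied by dx ∧ dw gives (1) dx ∧ dz ∧ dw
  d(y*z) includes (∂/∂y)(y*z) dy = (z) dy, which multiplied by dz ∧ dw gives (z) dy ∧ dz ∧ dw
Collecting like 3-forms: d(omega) = (-w + x + y - 4*z) dx ∧ dy ∧ dz + (y + 1) dx ∧ dz ∧ dw + (z) dy ∧ dz ∧ dw.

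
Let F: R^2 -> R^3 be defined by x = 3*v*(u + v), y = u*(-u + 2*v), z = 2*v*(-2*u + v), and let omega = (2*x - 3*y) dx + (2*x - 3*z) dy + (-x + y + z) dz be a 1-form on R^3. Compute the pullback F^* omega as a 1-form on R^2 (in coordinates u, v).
F^* omega = (v*(-23*u^2 + 56*u*v + 22*v^2)) du + (13*u^3 + 70*u^2*v + 2*u*v^2 + 32*v^3) dv

Using F^*(f dg) = (f ∘ F) d(g ∘ F), substitute each coordinate x_i by F_i(u, v) in f_i, and replace dx_i by d F_i = (∂F_i/∂u) du + (∂F_i/∂v) dv.
  For the x component: f_1(F) = 3*u^2 + 6*v^2; d F_1 = (3*v) du + (3*u + 6*v) dv
  For the y component: f_2(F) = 18*u*v; d F_2 = (-2*u + 2*v) du + (2*u) dv
  For the z component: f_3(F) = -u^2 - 5*u*v - v^2; d F_3 = (-4*v) du + (-4*u + 4*v) dv
Combining and collecting du, dv coefficients:
  coeff of du: v*(-23*u^2 + 56*u*v + 22*v^2)
  coeff of dv: 13*u^3 + 70*u^2*v + 2*u*v^2 + 32*v^3
F^* omega = (v*(-23*u^2 + 56*u*v + 22*v^2)) du + (13*u^3 + 70*u^2*v + 2*u*v^2 + 32*v^3) dv.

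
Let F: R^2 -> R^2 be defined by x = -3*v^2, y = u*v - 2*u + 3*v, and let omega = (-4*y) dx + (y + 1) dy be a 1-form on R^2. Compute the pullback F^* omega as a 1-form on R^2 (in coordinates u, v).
F^* omega = (u*v^2 - 4*u*v + 4*u + 3*v^2 - 5*v - 2) du + (u^2*v - 2*u^2 + 24*u*v^2 - 42*u*v - 5*u + 72*v^2 + 9*v + 3) dv

Using F^*(f dg) = (f ∘ F) d(g ∘ F), substitute each coordinate x_i by F_i(u, v) in f_i, and replace dx_i by d F_i = (∂F_i/∂u) du + (∂F_i/∂v) dv.
  For the x component: f_1(F) = -4*u*v + 8*u - 12*v; d F_1 = (0) du + (-6*v) dv
  For the y component: f_2(F) = u*v - 2*u + 3*v + 1; d F_2 = (v - 2) du + (u + 3) dv
Combining and collecting du, dv coefficients:
  coeff of du: u*v^2 - 4*u*v + 4*u + 3*v^2 - 5*v - 2
  coeff of dv: u^2*v - 2*u^2 + 24*u*v^2 - 42*u*v - 5*u + 72*v^2 + 9*v + 3
F^* omega = (u*v^2 - 4*u*v + 4*u + 3*v^2 - 5*v - 2) du + (u^2*v - 2*u^2 + 24*u*v^2 - 42*u*v - 5*u + 72*v^2 + 9*v + 3) dv.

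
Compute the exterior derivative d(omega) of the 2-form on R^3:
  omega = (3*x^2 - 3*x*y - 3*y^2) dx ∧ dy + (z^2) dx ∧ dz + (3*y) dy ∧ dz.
d(omega) = 0

For a 2-form omega = sum_{i<j} g_{ij} dx_i ∧ dx_j, the exterior derivative is
  d(omega) = sum_{i<j} d(g_{ij}) ∧ dx_i ∧ dx_j = sum_{i<j, k} (∂g_{ij}/∂x_k) dx_k ∧ dx_i ∧ dx_j.
Expand each term, using dx_k ∧ dx_i ∧ dx_j = sgn(permutation) dx_{(a)} ∧ dx_{(b)} ∧ dx_{(c)} with (a < b < c) sorted:

Collecting like 3-forms: d(omega) = 0.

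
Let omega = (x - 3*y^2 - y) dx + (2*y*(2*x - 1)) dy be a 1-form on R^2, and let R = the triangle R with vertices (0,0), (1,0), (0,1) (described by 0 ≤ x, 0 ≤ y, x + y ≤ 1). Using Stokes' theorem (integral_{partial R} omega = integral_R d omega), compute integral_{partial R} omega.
integral_(partial R) omega = 13/6

Stokes: integral_partial_R omega = integral_R d omega with d omega = (∂Q/∂x - ∂P/∂y) dx ∧ dy.
  ∂Q/∂x = 4*y
  ∂P/∂y = -6*y - 1
  integrand = ∂Q/∂x - ∂P/∂y = 10*y + 1.
Integrating over R: integral_0^1 integral_0^{1-x} (10*y + 1) dy dx = 13/6.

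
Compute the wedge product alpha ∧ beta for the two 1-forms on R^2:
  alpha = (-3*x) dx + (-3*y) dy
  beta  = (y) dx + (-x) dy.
alpha ∧ beta = (3*x^2 + 3*y^2) dx ∧ dy

Distribute the wedge, using dx_i ∧ dx_j = -dx_j ∧ dx_i and dx_i ∧ dx_i = 0. For each pair (i, j) with i < j, the coefficient of dx_i ∧ dx_j in alpha ∧ beta is (alpha_i * beta_j - alpha_j * beta_i). Collecting: alpha ∧ beta = (3*x^2 + 3*y^2) dx ∧ dy.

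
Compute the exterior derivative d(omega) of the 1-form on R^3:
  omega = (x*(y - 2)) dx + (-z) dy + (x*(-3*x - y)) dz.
d(omega) = (-x) dx ∧ dy + (-6*x - y) dx ∧ dz + (1 - x) dy ∧ dz

For a 1-form omega = sum_i f_i dx_i, the exterior derivative is
  d(omega) = sum_{i < j} (∂f_j/∂x_i - ∂f_i/∂x_j) dx_i ∧ dx_j.
  coefficient of dx ∧ dy: ∂f_2/∂x - ∂f_1/∂y = ∂(-z)/∂x - ∂(x*(y - 2))/∂y = -x
  coefficient of dx ∧ dz: ∂f_3/∂x - ∂f_1/∂z = ∂(x*(-3*x - y))/∂x - ∂(x*(y - 2))/∂z = -6*x - y
  coefficient of dy ∧ dz: ∂f_3/∂y - ∂f_2/∂z = ∂(x*(-3*x - y))/∂y - ∂(-z)/∂z = 1 - x
Assembling: d(omega) = (-x) dx ∧ dy + (-6*x - y) dx ∧ dz + (1 - x) dy ∧ dz.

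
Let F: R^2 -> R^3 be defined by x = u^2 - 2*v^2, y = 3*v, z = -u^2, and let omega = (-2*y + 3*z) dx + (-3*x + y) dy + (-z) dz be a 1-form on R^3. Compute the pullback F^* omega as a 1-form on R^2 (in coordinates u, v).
F^* omega = (-8*u^3 - 12*u*v) du + (12*u^2*v - 9*u^2 + 42*v^2 + 9*v) dv

Using F^*(f dg) = (f ∘ F) d(g ∘ F), substitute each coordinate x_i by F_i(u, v) in f_i, and replace dx_i by d F_i = (∂F_i/∂u) du + (∂F_i/∂v) dv.
  For the x component: f_1(F) = -3*u^2 - 6*v; d F_1 = (2*u) du + (-4*v) dv
  For the y component: f_2(F) = -3*u^2 + 6*v^2 + 3*v; d F_2 = (0) du + (3) dv
  For the z component: f_3(F) = u^2; d F_3 = (-2*u) du + (0) dv
Combining and collecting du, dv coefficients:
  coeff of du: -8*u^3 - 12*u*v
  coeff of dv: 12*u^2*v - 9*u^2 + 42*v^2 + 9*v
F^* omega = (-8*u^3 - 12*u*v) du + (12*u^2*v - 9*u^2 + 42*v^2 + 9*v) dv.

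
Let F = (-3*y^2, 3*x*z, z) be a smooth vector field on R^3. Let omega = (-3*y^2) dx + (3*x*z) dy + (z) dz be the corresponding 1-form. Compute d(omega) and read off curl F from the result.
d(omega) = (-3*x) dy ∧ dz + (0) dz ∧ dx + (6*y + 3*z) dx ∧ dy; curl F = (-3*x, 0, 6*y + 3*z)

d omega = sum_{i<j} (∂f_j/∂x_i - ∂f_i/∂x_j) dx_i ∧ dx_j. Under the identification (dy ∧ dz, dz ∧ dx, dx ∧ dy) ↔ (e_x, e_y, e_z), the coefficients are exactly the components of curl F. Compute:
  ∂R/∂y - ∂Q/∂z = (0) - (3*x) = -3*x
  ∂P/∂z - ∂R/∂x = (0) - (0) = 0
  ∂Q/∂x - ∂P/∂y = (3*z) - (-6*y) = 6*y + 3*z.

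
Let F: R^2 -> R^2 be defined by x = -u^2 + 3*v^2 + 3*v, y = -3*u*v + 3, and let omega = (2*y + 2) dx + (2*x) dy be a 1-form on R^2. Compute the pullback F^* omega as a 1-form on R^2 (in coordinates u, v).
F^* omega = (18*u^2*v - 16*u - 18*v^3 - 18*v^2) du + (6*u^3 - 54*u*v^2 - 36*u*v + 48*v + 24) dv

Using F^*(f dg) = (f ∘ F) d(g ∘ F), substitute each coordinate x_i by F_i(u, v) in f_i, and replace dx_i by d F_i = (∂F_i/∂u) du + (∂F_i/∂v) dv.
  For the x component: f_1(F) = -6*u*v + 8; d F_1 = (-2*u) du + (6*v + 3) dv
  For the y component: f_2(F) = -2*u^2 + 6*v^2 + 6*v; d F_2 = (-3*v) du + (-3*u) dv
Combining and collecting du, dv coefficients:
  coeff of du: 18*u^2*v - 16*u - 18*v^3 - 18*v^2
  coeff of dv: 6*u^3 - 54*u*v^2 - 36*u*v + 48*v + 24
F^* omega = (18*u^2*v - 16*u - 18*v^3 - 18*v^2) du + (6*u^3 - 54*u*v^2 - 36*u*v + 48*v + 24) dv.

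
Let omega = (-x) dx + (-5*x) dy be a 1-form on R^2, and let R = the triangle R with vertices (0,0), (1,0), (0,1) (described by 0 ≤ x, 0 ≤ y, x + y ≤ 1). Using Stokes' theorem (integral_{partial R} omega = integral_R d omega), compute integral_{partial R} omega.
integral_(partial R) omega = -5/2

Stokes: integral_partial_R omega = integral_R d omega with d omega = (∂Q/∂x - ∂P/∂y) dx ∧ dy.
  ∂Q/∂x = -5
  ∂P/∂y = 0
  integrand = ∂Q/∂x - ∂P/∂y = -5.
Integrating over R: integral_0^1 integral_0^{1-x} (-5) dy dx = -5/2.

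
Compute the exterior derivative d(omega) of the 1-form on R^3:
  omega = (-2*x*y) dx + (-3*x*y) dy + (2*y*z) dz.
d(omega) = (2*x - 3*y) dx ∧ dy + (2*z) dy ∧ dz

For a 1-form omega = sum_i f_i dx_i, the exterior derivative is
  d(omega) = sum_{i < j} (∂f_j/∂x_i - ∂f_i/∂x_j) dx_i ∧ dx_j.
  coefficient of dx ∧ dy: ∂f_2/∂x - ∂f_1/∂y = ∂(-3*x*y)/∂x - ∂(-2*x*y)/∂y = 2*x - 3*y
  coefficient of dy ∧ dz: ∂f_3/∂y - ∂f_2/∂z = ∂(2*y*z)/∂y - ∂(-3*x*y)/∂z = 2*z
Assembling: d(omega) = (2*x - 3*y) dx ∧ dy + (2*z) dy ∧ dz.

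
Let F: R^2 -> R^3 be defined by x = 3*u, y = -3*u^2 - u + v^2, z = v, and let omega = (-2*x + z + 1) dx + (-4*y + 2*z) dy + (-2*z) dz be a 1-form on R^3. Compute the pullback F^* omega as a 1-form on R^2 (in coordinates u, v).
F^* omega = (-72*u^3 - 36*u^2 + 24*u*v^2 - 12*u*v - 22*u + 4*v^2 + v + 3) du + (2*v*(12*u^2 + 4*u - 4*v^2 + 2*v - 1)) dv

Using F^*(f dg) = (f ∘ F) d(g ∘ F), substitute each coordinate x_i by F_i(u, v) in f_i, and replace dx_i by d F_i = (∂F_i/∂u) du + (∂F_i/∂v) dv.
  For the x component: f_1(F) = -6*u + v + 1; d F_1 = (3) du + (0) dv
  For the y component: f_2(F) = 12*u^2 + 4*u - 4*v^2 + 2*v; d F_2 = (-6*u - 1) du + (2*v) dv
  For the z component: f_3(F) = -2*v; d F_3 = (0) du + (1) dv
Combining and collecting du, dv coefficients:
  coeff of du: -72*u^3 - 36*u^2 + 24*u*v^2 - 12*u*v - 22*u + 4*v^2 + v + 3
  coeff of dv: 2*v*(12*u^2 + 4*u - 4*v^2 + 2*v - 1)
F^* omega = (-72*u^3 - 36*u^2 + 24*u*v^2 - 12*u*v - 22*u + 4*v^2 + v + 3) du + (2*v*(12*u^2 + 4*u - 4*v^2 + 2*v - 1)) dv.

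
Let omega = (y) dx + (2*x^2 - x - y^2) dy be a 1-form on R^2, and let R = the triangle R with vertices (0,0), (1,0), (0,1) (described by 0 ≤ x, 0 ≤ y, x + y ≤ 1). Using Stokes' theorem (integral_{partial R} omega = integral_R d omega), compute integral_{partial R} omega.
integral_(partial R) omega = -1/3

Stokes: integral_partial_R omega = integral_R d omega with d omega = (∂Q/∂x - ∂P/∂y) dx ∧ dy.
  ∂Q/∂x = 4*x - 1
  ∂P/∂y = 1
  integrand = ∂Q/∂x - ∂P/∂y = 4*x - 2.
Integrating over R: integral_0^1 integral_0^{1-x} (4*x - 2) dy dx = -1/3.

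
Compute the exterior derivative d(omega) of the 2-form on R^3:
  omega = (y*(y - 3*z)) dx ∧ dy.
d(omega) = (-3*y) dx ∧ dy ∧ dz

For a 2-form omega = sum_{i<j} g_{ij} dx_i ∧ dx_j, the exterior derivative is
  d(omega) = sum_{i<j} d(g_{ij}) ∧ dx_i ∧ dx_j = sum_{i<j, k} (∂g_{ij}/∂x_k) dx_k ∧ dx_i ∧ dx_j.
Expand each term, using dx_k ∧ dx_i ∧ dx_j = sgn(permutation) dx_{(a)} ∧ dx_{(b)} ∧ dx_{(c)} with (a < b < c) sorted:
  d(y*(y - 3*z)) includes (∂/∂z)(y*(y - 3*z)) dz = (-3*y) dz, which multiplied by dx ∧ dy gives (-3*y) dx ∧ dy ∧ dz
Collecting like 3-forms: d(omega) = (-3*y) dx ∧ dy ∧ dz.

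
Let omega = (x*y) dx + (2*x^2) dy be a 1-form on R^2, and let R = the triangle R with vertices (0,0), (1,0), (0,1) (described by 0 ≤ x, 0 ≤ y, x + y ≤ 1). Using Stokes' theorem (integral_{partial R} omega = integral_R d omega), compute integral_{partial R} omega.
integral_(partial R) omega = 1/2

Stokes: integral_partial_R omega = integral_R d omega with d omega = (∂Q/∂x - ∂P/∂y) dx ∧ dy.
  ∂Q/∂x = 4*x
  ∂P/∂y = x
  integrand = ∂Q/∂x - ∂P/∂y = 3*x.
Integrating over R: integral_0^1 integral_0^{1-x} (3*x) dy dx = 1/2.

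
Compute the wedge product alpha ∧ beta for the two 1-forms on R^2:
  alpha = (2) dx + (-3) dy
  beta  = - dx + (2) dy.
alpha ∧ beta = (1) dx ∧ dy

Distribute the wedge, using dx_i ∧ dx_j = -dx_j ∧ dx_i and dx_i ∧ dx_i = 0. For each pair (i, j) with i < j, the coefficient of dx_i ∧ dx_j in alpha ∧ beta is (alpha_i * beta_j - alpha_j * beta_i). Collecting: alpha ∧ beta = (1) dx ∧ dy.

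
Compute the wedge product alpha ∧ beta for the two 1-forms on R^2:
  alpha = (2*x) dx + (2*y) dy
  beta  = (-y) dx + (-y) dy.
alpha ∧ beta = (2*y*(-x + y)) dx ∧ dy

Distribute the wedge, using dx_i ∧ dx_j = -dx_j ∧ dx_i and dx_i ∧ dx_i = 0. For each pair (i, j) with i < j, the coefficient of dx_i ∧ dx_j in alpha ∧ beta is (alpha_i * beta_j - alpha_j * beta_i). Collecting: alpha ∧ beta = (2*y*(-x + y)) dx ∧ dy.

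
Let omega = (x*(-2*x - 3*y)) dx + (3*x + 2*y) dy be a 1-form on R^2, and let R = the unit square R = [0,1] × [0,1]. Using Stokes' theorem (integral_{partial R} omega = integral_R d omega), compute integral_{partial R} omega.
integral_(partial R) omega = 9/2

Stokes: integral_partial_R omega = integral_R d omega with d omega = (∂Q/∂x - ∂P/∂y) dx ∧ dy.
  ∂Q/∂x = 3
  ∂P/∂y = -3*x
  integrand = ∂Q/∂x - ∂P/∂y = 3*x + 3.
Integrating over R: integral_0^1 integral_0^1 (3*x + 3) dx dy = 9/2.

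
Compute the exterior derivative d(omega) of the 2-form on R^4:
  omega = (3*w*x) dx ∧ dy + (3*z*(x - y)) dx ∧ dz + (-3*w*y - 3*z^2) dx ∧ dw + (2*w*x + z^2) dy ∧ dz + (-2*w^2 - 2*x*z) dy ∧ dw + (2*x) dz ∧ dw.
d(omega) = (3*w + 3*x - 2*z) dx ∧ dy ∧ dw + (2*w + 3*z) dx ∧ dy ∧ dz + (6*z + 2) dx ∧ dz ∧ dw + (4*x) dy ∧ dz ∧ dw

For a 2-form omega = sum_{i<j} g_{ij} dx_i ∧ dx_j, the exterior derivative is
  d(omega) = sum_{i<j} d(g_{ij}) ∧ dx_i ∧ dx_j = sum_{i<j, k} (∂g_{ij}/∂x_k) dx_k ∧ dx_i ∧ dx_j.
Expand each term, using dx_k ∧ dx_i ∧ dx_j = sgn(permutation) dx_{(a)} ∧ dx_{(b)} ∧ dx_{(c)} with (a < b < c) sorted:
  d(3*w*x) includes (∂/∂w)(3*w*x) dw = (3*x) dw, which multiplied by dx ∧ dy gives (3*x) dx ∧ dy ∧ dw
  d(3*z*(x - y)) includes (∂/∂y)(3*z*(x - y)) dy = (-3*z) dy, which multiplied by dx ∧ dz gives (3*z) dx ∧ dy ∧ dz
  d(-3*w*y - 3*z^2) includes (∂/∂y)(-3*w*y - 3*z^2) dy = (-3*w) dy, which multiplied by dx ∧ dw gives (3*w) dx ∧ dy ∧ dw
  d(-3*w*y - 3*z^2) includes (∂/∂z)(-3*w*y - 3*z^2) dz = (-6*z) dz, which multiplied by dx ∧ dw gives (6*z) dx ∧ dz ∧ dw
  d(2*w*x + z^2) includes (∂/∂x)(2*w*x + z^2) dx = (2*w) dx, which multiplied by dy ∧ dz gives (2*w) dx ∧ dy ∧ dz
  d(2*w*x + z^2) includes (∂/∂w)(2*w*x + z^2) dw = (2*x) dw, which multiplied by dy ∧ dz gives (2*x) dy ∧ dz ∧ dw
  d(-2*w^2 - 2*x*z) includes (∂/∂x)(-2*w^2 - 2*x*z) dx = (-2*z) dx, which multiplied by dy ∧ dw gives (-2*z) dx ∧ dy ∧ dw
  d(-2*w^2 - 2*x*z) includes (∂/∂z)(-2*w^2 - 2*x*z) dz = (-2*x) dz, which multiplied by dy ∧ dw gives (2*x) dy ∧ dz ∧ dw
  d(2*x) includes (∂/∂x)(2*x) dx = (2) dx, which multiplied by dz ∧ dw gives (2) dx ∧ dz ∧ dw
Collecting like 3-forms: d(omega) = (3*w + 3*x - 2*z) dx ∧ dy ∧ dw + (2*w + 3*z) dx ∧ dy ∧ dz + (6*z + 2) dx ∧ dz ∧ dw + (4*x) dy ∧ dz ∧ dw.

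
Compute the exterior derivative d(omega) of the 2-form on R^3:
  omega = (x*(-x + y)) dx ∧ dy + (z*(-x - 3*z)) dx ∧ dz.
d(omega) = 0

For a 2-form omega = sum_{i<j} g_{ij} dx_i ∧ dx_j, the exterior derivative is
  d(omega) = sum_{i<j} d(g_{ij}) ∧ dx_i ∧ dx_j = sum_{i<j, k} (∂g_{ij}/∂x_k) dx_k ∧ dx_i ∧ dx_j.
Expand each term, using dx_k ∧ dx_i ∧ dx_j = sgn(permutation) dx_{(a)} ∧ dx_{(b)} ∧ dx_{(c)} with (a < b < c) sorted:

Collecting like 3-forms: d(omega) = 0.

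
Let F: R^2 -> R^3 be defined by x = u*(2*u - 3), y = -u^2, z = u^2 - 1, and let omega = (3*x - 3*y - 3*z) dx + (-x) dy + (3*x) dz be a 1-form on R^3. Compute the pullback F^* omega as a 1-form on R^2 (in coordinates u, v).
F^* omega = (40*u^3 - 78*u^2 + 39*u - 9) du

Using F^*(f dg) = (f ∘ F) d(g ∘ F), substitute each coordinate x_i by F_i(u, v) in f_i, and replace dx_i by d F_i = (∂F_i/∂u) du + (∂F_i/∂v) dv.
  For the x component: f_1(F) = 6*u^2 - 9*u + 3; d F_1 = (4*u - 3) du + (0) dv
  For the y component: f_2(F) = u*(3 - 2*u); d F_2 = (-2*u) du + (0) dv
  For the z component: f_3(F) = 3*u*(2*u - 3); d F_3 = (2*u) du + (0) dv
Combining and collecting du, dv coefficients:
  coeff of du: 40*u^3 - 78*u^2 + 39*u - 9
  coeff of dv: 0
F^* omega = (40*u^3 - 78*u^2 + 39*u - 9) du.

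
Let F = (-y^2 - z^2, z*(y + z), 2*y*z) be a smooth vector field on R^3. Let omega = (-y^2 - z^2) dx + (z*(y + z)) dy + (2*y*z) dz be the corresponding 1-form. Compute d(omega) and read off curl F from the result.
d(omega) = (-y) dy ∧ dz + (-2*z) dz ∧ dx + (2*y) dx ∧ dy; curl F = (-y, -2*z, 2*y)

d omega = sum_{i<j} (∂f_j/∂x_i - ∂f_i/∂x_j) dx_i ∧ dx_j. Under the identification (dy ∧ dz, dz ∧ dx, dx ∧ dy) ↔ (e_x, e_y, e_z), the coefficients are exactly the components of curl F. Compute:
  ∂R/∂y - ∂Q/∂z = (2*z) - (y + 2*z) = -y
  ∂P/∂z - ∂R/∂x = (-2*z) - (0) = -2*z
  ∂Q/∂x - ∂P/∂y = (0) - (-2*y) = 2*y.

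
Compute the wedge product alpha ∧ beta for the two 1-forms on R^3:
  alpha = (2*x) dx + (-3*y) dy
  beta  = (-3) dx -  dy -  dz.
alpha ∧ beta = (-2*x - 9*y) dx ∧ dy + (-2*x) dx ∧ dz + (3*y) dy ∧ dz

Distribute the wedge, using dx_i ∧ dx_j = -dx_j ∧ dx_i and dx_i ∧ dx_i = 0. For each pair (i, j) with i < j, the coefficient of dx_i ∧ dx_j in alpha ∧ beta is (alpha_i * beta_j - alpha_j * beta_i). Collecting: alpha ∧ beta = (-2*x - 9*y) dx ∧ dy + (-2*x) dx ∧ dz + (3*y) dy ∧ dz.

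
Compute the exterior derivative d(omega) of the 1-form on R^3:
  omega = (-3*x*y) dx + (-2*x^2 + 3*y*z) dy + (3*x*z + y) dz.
d(omega) = (-x) dx ∧ dy + (3*z) dx ∧ dz + (1 - 3*y) dy ∧ dz

For a 1-form omega = sum_i f_i dx_i, the exterior derivative is
  d(omega) = sum_{i < j} (∂f_j/∂x_i - ∂f_i/∂x_j) dx_i ∧ dx_j.
  coefficient of dx ∧ dy: ∂f_2/∂x - ∂f_1/∂y = ∂(-2*x^2 + 3*y*z)/∂x - ∂(-3*x*y)/∂y = -x
  coefficient of dx ∧ dz: ∂f_3/∂x - ∂f_1/∂z = ∂(3*x*z + y)/∂x - ∂(-3*x*y)/∂z = 3*z
  coefficient of dy ∧ dz: ∂f_3/∂y - ∂f_2/∂z = ∂(3*x*z + y)/∂y - ∂(-2*x^2 + 3*y*z)/∂z = 1 - 3*y
Assembling: d(omega) = (-x) dx ∧ dy + (3*z) dx ∧ dz + (1 - 3*y) dy ∧ dz.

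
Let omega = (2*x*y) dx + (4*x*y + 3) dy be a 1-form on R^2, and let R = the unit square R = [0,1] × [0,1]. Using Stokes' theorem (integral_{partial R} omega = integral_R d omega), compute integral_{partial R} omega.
integral_(partial R) omega = 1

Stokes: integral_partial_R omega = integral_R d omega with d omega = (∂Q/∂x - ∂P/∂y) dx ∧ dy.
  ∂Q/∂x = 4*y
  ∂P/∂y = 2*x
  integrand = ∂Q/∂x - ∂P/∂y = -2*x + 4*y.
Integrating over R: integral_0^1 integral_0^1 (-2*x + 4*y) dx dy = 1.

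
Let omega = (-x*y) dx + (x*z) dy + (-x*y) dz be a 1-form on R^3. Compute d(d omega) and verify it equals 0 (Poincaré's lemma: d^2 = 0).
d(d omega) = 0

Step 1: d omega = sum_{i<j} (∂f_j/∂x_i - ∂f_i/∂x_j) dx_i ∧ dx_j:
  coeff of dx ∧ dy: x + z
  coeff of dx ∧ dz: -y
  coeff of dy ∧ dz: -2*x
Step 2: Apply d again to each 2-form coefficient. The only possible 3-form in R^3 is dx ∧ dy ∧ dz, with coefficient
  ∂(coeff of dy∧dz)/∂x - ∂(coeff of dx∧dz)/∂y + ∂(coeff of dx∧dy)/∂z
  = ∂/∂x (-2*x) - ∂/∂y (-y) + ∂/∂z (x + z).
Each of these terms simplifies to sums of mixed partials that cancel in pairs. The result is 0 (by equality of mixed partials for smooth functions — Schwarz / Clairaut).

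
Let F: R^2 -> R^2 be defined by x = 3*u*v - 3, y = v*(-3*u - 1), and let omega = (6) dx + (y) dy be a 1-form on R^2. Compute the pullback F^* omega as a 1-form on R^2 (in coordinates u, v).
F^* omega = (3*v*(3*u*v + v + 6)) du + (9*u^2*v + 6*u*v + 18*u + v) dv

Using F^*(f dg) = (f ∘ F) d(g ∘ F), substitute each coordinate x_i by F_i(u, v) in f_i, and replace dx_i by d F_i = (∂F_i/∂u) du + (∂F_i/∂v) dv.
  For the x component: f_1(F) = 6; d F_1 = (3*v) du + (3*u) dv
  For the y component: f_2(F) = v*(-3*u - 1); d F_2 = (-3*v) du + (-3*u - 1) dv
Combining and collecting du, dv coefficients:
  coeff of du: 3*v*(3*u*v + v + 6)
  coeff of dv: 9*u^2*v + 6*u*v + 18*u + v
F^* omega = (3*v*(3*u*v + v + 6)) du + (9*u^2*v + 6*u*v + 18*u + v) dv.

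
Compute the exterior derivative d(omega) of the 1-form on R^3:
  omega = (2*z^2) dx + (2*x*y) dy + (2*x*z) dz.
d(omega) = (2*y) dx ∧ dy + (-2*z) dx ∧ dz

For a 1-form omega = sum_i f_i dx_i, the exterior derivative is
  d(omega) = sum_{i < j} (∂f_j/∂x_i - ∂f_i/∂x_j) dx_i ∧ dx_j.
  coefficient of dx ∧ dy: ∂f_2/∂x - ∂f_1/∂y = ∂(2*x*y)/∂x - ∂(2*z^2)/∂y = 2*y
  coefficient of dx ∧ dz: ∂f_3/∂x - ∂f_1/∂z = ∂(2*x*z)/∂x - ∂(2*z^2)/∂z = -2*z
Assembling: d(omega) = (2*y) dx ∧ dy + (-2*z) dx ∧ dz.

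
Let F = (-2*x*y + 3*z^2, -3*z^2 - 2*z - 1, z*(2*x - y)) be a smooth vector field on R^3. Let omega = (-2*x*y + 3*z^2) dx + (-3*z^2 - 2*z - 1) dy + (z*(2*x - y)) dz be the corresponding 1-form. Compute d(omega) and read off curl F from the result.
d(omega) = (5*z + 2) dy ∧ dz + (4*z) dz ∧ dx + (2*x) dx ∧ dy; curl F = (5*z + 2, 4*z, 2*x)

d omega = sum_{i<j} (∂f_j/∂x_i - ∂f_i/∂x_j) dx_i ∧ dx_j. Under the identification (dy ∧ dz, dz ∧ dx, dx ∧ dy) ↔ (e_x, e_y, e_z), the coefficients are exactly the components of curl F. Compute:
  ∂R/∂y - ∂Q/∂z = (-z) - (-6*z - 2) = 5*z + 2
  ∂P/∂z - ∂R/∂x = (6*z) - (2*z) = 4*z
  ∂Q/∂x - ∂P/∂y = (0) - (-2*x) = 2*x.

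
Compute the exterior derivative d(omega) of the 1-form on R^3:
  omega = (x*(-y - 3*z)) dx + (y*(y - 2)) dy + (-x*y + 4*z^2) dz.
d(omega) = (x) dx ∧ dy + (3*x - y) dx ∧ dz + (-x) dy ∧ dz

For a 1-form omega = sum_i f_i dx_i, the exterior derivative is
  d(omega) = sum_{i < j} (∂f_j/∂x_i - ∂f_i/∂x_j) dx_i ∧ dx_j.
  coefficient of dx ∧ dy: ∂f_2/∂x - ∂f_1/∂y = ∂(y*(y - 2))/∂x - ∂(x*(-y - 3*z))/∂y = x
  coefficient of dx ∧ dz: ∂f_3/∂x - ∂f_1/∂z = ∂(-x*y + 4*z^2)/∂x - ∂(x*(-y - 3*z))/∂z = 3*x - y
  coefficient of dy ∧ dz: ∂f_3/∂y - ∂f_2/∂z = ∂(-x*y + 4*z^2)/∂y - ∂(y*(y - 2))/∂z = -x
Assembling: d(omega) = (x) dx ∧ dy + (3*x - y) dx ∧ dz + (-x) dy ∧ dz.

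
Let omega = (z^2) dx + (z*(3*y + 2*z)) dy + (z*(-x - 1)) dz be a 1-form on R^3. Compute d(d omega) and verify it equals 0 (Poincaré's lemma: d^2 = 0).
d(d omega) = 0

Step 1: d omega = sum_{i<j} (∂f_j/∂x_i - ∂f_i/∂x_j) dx_i ∧ dx_j:
  coeff of dx ∧ dy: 0
  coeff of dx ∧ dz: -3*z
  coeff of dy ∧ dz: -3*y - 4*z
Step 2: Apply d again to each 2-form coefficient. The only possible 3-form in R^3 is dx ∧ dy ∧ dz, with coefficient
  ∂(coeff of dy∧dz)/∂x - ∂(coeff of dx∧dz)/∂y + ∂(coeff of dx∧dy)/∂z
  = ∂/∂x (-3*y - 4*z) - ∂/∂y (-3*z) + ∂/∂z (0).
Each of these terms simplifies to sums of mixed partials that cancel in pairs. The result is 0 (by equality of mixed partials for smooth functions — Schwarz / Clairaut).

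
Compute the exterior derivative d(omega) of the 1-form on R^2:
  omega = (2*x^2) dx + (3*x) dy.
d(omega) = (3) dx ∧ dy

For a 1-form omega = sum_i f_i dx_i, the exterior derivative is
  d(omega) = sum_{i < j} (∂f_j/∂x_i - ∂f_i/∂x_j) dx_i ∧ dx_j.
  coefficient of dx ∧ dy: ∂f_2/∂x - ∂f_1/∂y = ∂(3*x)/∂x - ∂(2*x^2)/∂y = 3
Assembling: d(omega) = (3) dx ∧ dy.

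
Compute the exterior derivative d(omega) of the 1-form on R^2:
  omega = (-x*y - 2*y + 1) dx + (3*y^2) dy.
d(omega) = (x + 2) dx ∧ dy

For a 1-form omega = sum_i f_i dx_i, the exterior derivative is
  d(omega) = sum_{i < j} (∂f_j/∂x_i - ∂f_i/∂x_j) dx_i ∧ dx_j.
  coefficient of dx ∧ dy: ∂f_2/∂x - ∂f_1/∂y = ∂(3*y^2)/∂x - ∂(-x*y - 2*y + 1)/∂y = x + 2
Assembling: d(omega) = (x + 2) dx ∧ dy.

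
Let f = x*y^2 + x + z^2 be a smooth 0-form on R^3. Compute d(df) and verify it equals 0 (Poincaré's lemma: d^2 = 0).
d(df) = 0

Step 1: df = sum_i (∂f/∂x_i) dx_i = (y^2 + 1) dx + (2*x*y) dy + (2*z) dz.
Step 2: Apply d again. Using the 1-form formula, the coefficient of dx ∧ dy in d(df) is ∂^2 f/∂x ∂y - ∂^2 f/∂y ∂x = (2*y) - (2*y) = 0 (equality of mixed partials for smooth f).
Similarly for dx ∧ dz and dy ∧ dz — all coefficients vanish. So d(df) = 0.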